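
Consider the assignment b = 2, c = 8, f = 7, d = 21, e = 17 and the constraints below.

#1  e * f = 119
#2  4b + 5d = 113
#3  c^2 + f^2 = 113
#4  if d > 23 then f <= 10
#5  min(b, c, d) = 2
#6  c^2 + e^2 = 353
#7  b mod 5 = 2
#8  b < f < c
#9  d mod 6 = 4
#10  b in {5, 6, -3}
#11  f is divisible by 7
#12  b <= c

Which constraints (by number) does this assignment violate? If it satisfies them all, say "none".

#1 e * f = 17 * 7 = 119 — satisfied.
#2 4b + 5d = 4(2) + 5(21) = 113 — satisfied.
#3 c^2 + f^2 = 8^2 + 7^2 = 64 + 49 = 113 — satisfied.
#4 d = 21, not > 23; antecedent false, conditional vacuously true — satisfied.
#5 min(2, 8, 21) = 2 — satisfied.
#6 c^2 + e^2 = 8^2 + 17^2 = 64 + 289 = 353 — satisfied.
#7 2 mod 5 = 2 — satisfied.
#8 values 2 < 7 < 8 — satisfied.
#9 21 mod 6 = 3, not 4 — violated.
#10 b = 2 is not in {5, 6, -3} — violated.
#11 7 / 7 = 1, so 7 divides 7 — satisfied.
#12 b = 2, c = 8; 2 ≤ 8 — satisfied.

Constraints 9, 10 do not hold.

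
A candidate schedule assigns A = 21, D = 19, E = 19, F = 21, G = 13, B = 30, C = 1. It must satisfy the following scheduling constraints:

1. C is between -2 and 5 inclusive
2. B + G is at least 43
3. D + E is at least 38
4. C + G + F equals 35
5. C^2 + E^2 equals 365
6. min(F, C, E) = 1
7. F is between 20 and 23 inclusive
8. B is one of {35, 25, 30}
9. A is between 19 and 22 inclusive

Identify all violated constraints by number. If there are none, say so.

Constraint 5 does not hold.

1. C = 1 lies in [-2, 5]  OK
2. B + G = 30 + 13 = 43; 43 ≥ 43  OK
3. D + E = 19 + 19 = 38; 38 ≥ 38  OK
4. C + G + F = 1 + 13 + 21 = 35  OK
5. C^2 + E^2 = 1^2 + 19^2 = 1 + 361 = 362, not 365  FAIL
6. min(21, 1, 19) = 1  OK
7. F = 21 lies in [20, 23]  OK
8. B = 30 is in {35, 25, 30}  OK
9. A = 21 lies in [19, 22]  OK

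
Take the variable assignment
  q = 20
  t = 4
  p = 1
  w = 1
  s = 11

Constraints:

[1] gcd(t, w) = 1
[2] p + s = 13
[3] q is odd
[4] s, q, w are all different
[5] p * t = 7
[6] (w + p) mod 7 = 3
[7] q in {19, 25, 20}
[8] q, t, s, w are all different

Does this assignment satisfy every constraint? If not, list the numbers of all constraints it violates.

[1] gcd(4, 1) = 1 — holds.
[2] p + s = 1 + 11 = 12, not 13 — fails.
[3] q = 20 is even — fails.
[4] values 11, 20, 1 are pairwise distinct — holds.
[5] p * t = 1 * 4 = 4, not 7 — fails.
[6] w + p = 2; 2 mod 7 = 2, not 3 — fails.
[7] q = 20 is in {19, 25, 20} — holds.
[8] values 20, 4, 11, 1 are pairwise distinct — holds.

Violated: 2, 3, 5, 6.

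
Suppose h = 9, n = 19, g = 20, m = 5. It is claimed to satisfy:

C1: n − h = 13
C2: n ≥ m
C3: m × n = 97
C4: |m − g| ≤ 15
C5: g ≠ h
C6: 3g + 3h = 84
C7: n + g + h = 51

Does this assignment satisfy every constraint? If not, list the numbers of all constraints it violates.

No — constraints 1, 3, 6, and 7 are not satisfied.

C1: n − h = 19 − 9 = 10, not 13  fails
C2: n = 19, m = 5; 19 ≥ 5  holds
C3: m × n = 5 × 19 = 95, not 97  fails
C4: |5 − 20| = 15; 15 ≤ 15  holds
C5: g = 20, h = 9; distinct  holds
C6: 3g + 3h = 3(20) + 3(9) = 87, not 84  fails
C7: n + g + h = 19 + 20 + 9 = 48, not 51  fails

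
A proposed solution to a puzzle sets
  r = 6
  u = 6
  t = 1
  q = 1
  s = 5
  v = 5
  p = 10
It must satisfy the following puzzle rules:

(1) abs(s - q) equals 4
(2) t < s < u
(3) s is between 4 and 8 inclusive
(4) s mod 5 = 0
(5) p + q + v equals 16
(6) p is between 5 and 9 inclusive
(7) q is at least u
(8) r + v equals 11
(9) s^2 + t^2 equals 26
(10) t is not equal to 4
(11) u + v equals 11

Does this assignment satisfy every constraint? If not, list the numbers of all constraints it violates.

(1) abs(5 - 1) = 4 — holds.
(2) values 1 < 5 < 6 — holds.
(3) s = 5 lies in [4, 8] — holds.
(4) 5 mod 5 = 0 — holds.
(5) p + q + v = 10 + 1 + 5 = 16 — holds.
(6) p = 10 is outside [5, 9] — fails.
(7) q = 1, u = 6; 1 < 6 (want ≥) — fails.
(8) r + v = 6 + 5 = 11 — holds.
(9) s^2 + t^2 = 5^2 + 1^2 = 25 + 1 = 26 — holds.
(10) t = 1, and 1 ≠ 4 — holds.
(11) u + v = 6 + 5 = 11 — holds.

Constraints 6 and 7 are violated.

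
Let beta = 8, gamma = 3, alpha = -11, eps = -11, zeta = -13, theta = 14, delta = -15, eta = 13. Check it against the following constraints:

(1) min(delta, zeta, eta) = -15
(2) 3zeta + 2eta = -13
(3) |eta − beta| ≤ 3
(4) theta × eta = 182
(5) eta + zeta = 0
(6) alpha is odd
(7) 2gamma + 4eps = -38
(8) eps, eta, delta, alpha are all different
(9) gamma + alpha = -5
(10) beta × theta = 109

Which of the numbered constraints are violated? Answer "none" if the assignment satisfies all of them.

Constraints 3, 8, 9, and 10 are violated.

(1) min(-15, -13, 13) = -15  yes
(2) 3zeta + 2eta = 3(-13) + 2(13) = -13  yes
(3) |13 − 8| = 5; 5 > 3, exceeds bound 3  no
(4) theta × eta = 14 × 13 = 182  yes
(5) eta + zeta = 13 + (-13) = 0  yes
(6) alpha = -11 is odd  yes
(7) 2gamma + 4eps = 2(3) + 4(-11) = -38  yes
(8) eps = alpha = -11, not all different  no
(9) gamma + alpha = 3 + (-11) = -8, not -5  no
(10) beta × theta = 8 × 14 = 112, not 109  no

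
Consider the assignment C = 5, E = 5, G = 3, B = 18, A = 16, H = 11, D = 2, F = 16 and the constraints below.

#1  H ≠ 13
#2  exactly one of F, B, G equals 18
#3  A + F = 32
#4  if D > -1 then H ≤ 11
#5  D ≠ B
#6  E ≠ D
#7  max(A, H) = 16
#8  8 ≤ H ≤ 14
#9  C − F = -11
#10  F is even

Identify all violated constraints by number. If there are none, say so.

#1 H = 11, and 11 ≠ 13  holds
#2 F=16, B=18, G=3; 1 of them equals 18  holds
#3 A + F = 16 + 16 = 32  holds
#4 D = 2 > -1, so we need H ≤ 11; H = 11 ≤ 11  holds
#5 D = 2, B = 18; distinct  holds
#6 E = 5, D = 2; distinct  holds
#7 max(16, 11) = 16  holds
#8 H = 11 lies in [8, 14]  holds
#9 C − F = 5 − 16 = -11  holds
#10 F = 16 is even  holds

No violations.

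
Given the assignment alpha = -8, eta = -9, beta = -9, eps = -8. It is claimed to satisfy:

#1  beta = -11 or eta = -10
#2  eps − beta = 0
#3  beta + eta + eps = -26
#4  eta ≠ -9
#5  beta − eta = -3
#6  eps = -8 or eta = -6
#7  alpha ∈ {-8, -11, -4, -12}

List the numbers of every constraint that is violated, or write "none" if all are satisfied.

#1 beta = -9 ≠ -11 and eta = -9 ≠ -10; both disjuncts false  no
#2 eps − beta = -8 − (-9) = 1, not 0  no
#3 beta + eta + eps = -9 + (-9) + (-8) = -26  yes
#4 eta = -9, but -9 is required to differ  no
#5 beta − eta = -9 − (-9) = 0, not -3  no
#6 eps = -8 = -8 (first disjunct)  yes
#7 alpha = -8 is in {-8, -11, -4, -12}  yes

No — constraints 1, 2, 4, and 5 are not satisfied.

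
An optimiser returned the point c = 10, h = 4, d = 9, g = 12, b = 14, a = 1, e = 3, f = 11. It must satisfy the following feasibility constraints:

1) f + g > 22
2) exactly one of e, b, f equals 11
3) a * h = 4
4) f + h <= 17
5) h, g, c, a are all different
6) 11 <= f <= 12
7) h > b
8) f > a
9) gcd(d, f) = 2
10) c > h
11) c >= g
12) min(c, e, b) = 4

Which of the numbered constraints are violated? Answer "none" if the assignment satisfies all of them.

1) f + g = 11 + 12 = 23; 23 > 22  OK
2) e=3, b=14, f=11; 1 of them equals 11  OK
3) a * h = 1 * 4 = 4  OK
4) f + h = 11 + 4 = 15; 15 ≤ 17  OK
5) values 4, 12, 10, 1 are pairwise distinct  OK
6) f = 11 lies in [11, 12]  OK
7) h = 4, b = 14; 4 ≤ 14 (want >)  FAIL
8) f = 11, a = 1; 11 > 1  OK
9) gcd(9, 11) = 1, not 2  FAIL
10) c = 10, h = 4; 10 > 4  OK
11) c = 10, g = 12; 10 < 12 (want ≥)  FAIL
12) min(10, 3, 14) = 3, not 4  FAIL

Constraints 7, 9, 11, and 12 are violated.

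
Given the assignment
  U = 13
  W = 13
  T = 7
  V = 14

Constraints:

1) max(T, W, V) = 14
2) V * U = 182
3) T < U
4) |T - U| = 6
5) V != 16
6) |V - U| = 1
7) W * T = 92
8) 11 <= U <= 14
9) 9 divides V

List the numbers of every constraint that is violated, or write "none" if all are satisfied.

1) max(7, 13, 14) = 14 — holds.
2) V * U = 14 * 13 = 182 — holds.
3) T = 7, U = 13; 7 < 13 — holds.
4) |7 - 13| = 6 — holds.
5) V = 14, and 14 ≠ 16 — holds.
6) |14 - 13| = 1 — holds.
7) W * T = 13 * 7 = 91, not 92 — does not hold.
8) U = 13 lies in [11, 14] — holds.
9) 14 = 9*1 + 5, so 9 does not divide 14 — does not hold.

Constraints 7, 9 are violated.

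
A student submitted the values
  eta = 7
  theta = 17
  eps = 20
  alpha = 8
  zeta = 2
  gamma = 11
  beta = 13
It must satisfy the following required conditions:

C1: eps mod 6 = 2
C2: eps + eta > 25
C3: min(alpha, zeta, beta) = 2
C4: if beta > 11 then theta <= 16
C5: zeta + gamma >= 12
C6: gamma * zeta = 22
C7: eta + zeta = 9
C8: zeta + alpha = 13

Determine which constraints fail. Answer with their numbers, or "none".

C1: 20 mod 6 = 2  holds
C2: eps + eta = 20 + 7 = 27; 27 > 25  holds
C3: min(8, 2, 13) = 2  holds
C4: beta = 13 > 11, so we need theta ≤ 16; but theta = 17 > 16  fails
C5: zeta + gamma = 2 + 11 = 13; 13 ≥ 12  holds
C6: gamma * zeta = 11 * 2 = 22  holds
C7: eta + zeta = 7 + 2 = 9  holds
C8: zeta + alpha = 2 + 8 = 10, not 13  fails

The assignment fails constraints 4 and 8.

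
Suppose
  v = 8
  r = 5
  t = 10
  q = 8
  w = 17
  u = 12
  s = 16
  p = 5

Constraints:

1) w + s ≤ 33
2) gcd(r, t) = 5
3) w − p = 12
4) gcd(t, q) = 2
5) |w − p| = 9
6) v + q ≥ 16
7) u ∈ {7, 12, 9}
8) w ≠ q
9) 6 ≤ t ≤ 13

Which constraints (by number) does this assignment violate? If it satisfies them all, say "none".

1) w + s = 17 + 16 = 33; 33 ≤ 33  ✓
2) gcd(5, 10) = 5  ✓
3) w − p = 17 − 5 = 12  ✓
4) gcd(10, 8) = 2  ✓
5) |17 − 5| = 12, not 9  ✗
6) v + q = 8 + 8 = 16; 16 ≥ 16  ✓
7) u = 12 is in {7, 12, 9}  ✓
8) w = 17, q = 8; distinct  ✓
9) t = 10 lies in [6, 13]  ✓

Constraint 5 does not hold.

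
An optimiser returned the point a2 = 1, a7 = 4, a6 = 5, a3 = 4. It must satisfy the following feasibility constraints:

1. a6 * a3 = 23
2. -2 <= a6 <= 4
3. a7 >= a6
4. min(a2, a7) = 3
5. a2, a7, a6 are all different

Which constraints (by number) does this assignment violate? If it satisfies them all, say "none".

No — constraints 1, 2, 3, 4 are not satisfied.

1. a6 * a3 = 5 * 4 = 20, not 23 — violated.
2. a6 = 5 is outside [-2, 4] — violated.
3. a7 = 4, a6 = 5; 4 < 5 (want ≥) — violated.
4. min(1, 4) = 1, not 3 — violated.
5. values 1, 4, 5 are pairwise distinct — OK.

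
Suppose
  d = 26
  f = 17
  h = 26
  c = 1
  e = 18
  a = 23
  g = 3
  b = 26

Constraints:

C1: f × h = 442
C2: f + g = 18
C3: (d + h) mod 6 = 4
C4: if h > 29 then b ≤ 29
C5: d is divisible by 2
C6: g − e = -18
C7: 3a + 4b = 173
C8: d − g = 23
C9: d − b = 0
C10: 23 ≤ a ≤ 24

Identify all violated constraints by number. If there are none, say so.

C1: f × h = 17 × 26 = 442  ✓
C2: f + g = 17 + 3 = 20, not 18  ✗
C3: d + h = 52; 52 mod 6 = 4  ✓
C4: h = 26, not > 29; antecedent false, conditional vacuously true  ✓
C5: 26 / 2 = 13, so 2 divides 26  ✓
C6: g − e = 3 − 18 = -15, not -18  ✗
C7: 3a + 4b = 3(23) + 4(26) = 173  ✓
C8: d − g = 26 − 3 = 23  ✓
C9: d − b = 26 − 26 = 0  ✓
C10: a = 23 lies in [23, 24]  ✓

Constraints 2, 6 are violated.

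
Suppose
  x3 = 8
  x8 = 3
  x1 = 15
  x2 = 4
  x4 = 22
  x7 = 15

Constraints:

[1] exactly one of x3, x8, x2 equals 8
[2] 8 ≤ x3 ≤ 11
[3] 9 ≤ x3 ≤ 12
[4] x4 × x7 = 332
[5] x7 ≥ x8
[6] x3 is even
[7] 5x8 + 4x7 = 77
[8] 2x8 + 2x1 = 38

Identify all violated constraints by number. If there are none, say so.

[1] x3=8, x8=3, x2=4; 1 of them equals 8 — holds.
[2] x3 = 8 lies in [8, 11] — holds.
[3] x3 = 8 is outside [9, 12] — does not hold.
[4] x4 × x7 = 22 × 15 = 330, not 332 — does not hold.
[5] x7 = 15, x8 = 3; 15 ≥ 3 — holds.
[6] x3 = 8 is even — holds.
[7] 5x8 + 4x7 = 5(3) + 4(15) = 75, not 77 — does not hold.
[8] 2x8 + 2x1 = 2(3) + 2(15) = 36, not 38 — does not hold.

Constraints 3, 4, 7, and 8 do not hold.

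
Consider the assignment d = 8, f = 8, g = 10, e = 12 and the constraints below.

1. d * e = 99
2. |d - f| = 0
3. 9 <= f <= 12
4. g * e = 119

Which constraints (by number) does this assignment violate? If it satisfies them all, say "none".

No — constraints 1, 3, and 4 are not satisfied.

1. d * e = 8 * 12 = 96, not 99  no
2. |8 - 8| = 0  yes
3. f = 8 is outside [9, 12]  no
4. g * e = 10 * 12 = 120, not 119  no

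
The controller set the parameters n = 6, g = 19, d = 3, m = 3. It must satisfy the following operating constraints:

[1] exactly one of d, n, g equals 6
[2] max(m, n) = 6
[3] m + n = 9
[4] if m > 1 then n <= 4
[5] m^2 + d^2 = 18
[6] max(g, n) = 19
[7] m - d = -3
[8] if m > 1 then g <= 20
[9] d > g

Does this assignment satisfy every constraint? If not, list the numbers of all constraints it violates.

Constraints 4, 7, and 9 do not hold.

[1] d=3, n=6, g=19; 1 of them equals 6  ✓
[2] max(3, 6) = 6  ✓
[3] m + n = 3 + 6 = 9  ✓
[4] m = 3 > 1, so we need n ≤ 4; but n = 6 > 4  ✗
[5] m^2 + d^2 = 3^2 + 3^2 = 9 + 9 = 18  ✓
[6] max(19, 6) = 19  ✓
[7] m - d = 3 - 3 = 0, not -3  ✗
[8] m = 3 > 1, so we need g ≤ 20; g = 19 ≤ 20  ✓
[9] d = 3, g = 19; 3 ≤ 19 (want >)  ✗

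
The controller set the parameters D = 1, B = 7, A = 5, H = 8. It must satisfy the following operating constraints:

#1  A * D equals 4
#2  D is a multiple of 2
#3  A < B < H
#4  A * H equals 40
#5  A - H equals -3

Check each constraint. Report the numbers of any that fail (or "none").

#1 A * D = 5 * 1 = 5, not 4 — fails.
#2 1 = 2*0 + 1, so 2 does not divide 1 — fails.
#3 values 5 < 7 < 8 — holds.
#4 A * H = 5 * 8 = 40 — holds.
#5 A - H = 5 - 8 = -3 — holds.

Violated: 1, 2.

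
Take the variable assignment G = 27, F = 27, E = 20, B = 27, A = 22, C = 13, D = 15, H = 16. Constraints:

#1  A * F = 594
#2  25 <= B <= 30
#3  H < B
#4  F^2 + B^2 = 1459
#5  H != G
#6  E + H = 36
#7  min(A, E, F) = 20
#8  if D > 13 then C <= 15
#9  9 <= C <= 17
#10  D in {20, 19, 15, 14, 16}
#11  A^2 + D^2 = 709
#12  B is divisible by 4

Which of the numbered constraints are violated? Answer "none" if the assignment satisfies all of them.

#1 A * F = 22 * 27 = 594  ✔
#2 B = 27 lies in [25, 30]  ✔
#3 H = 16, B = 27; 16 < 27  ✔
#4 F^2 + B^2 = 27^2 + 27^2 = 729 + 729 = 1458, not 1459  ✘
#5 H = 16, G = 27; distinct  ✔
#6 E + H = 20 + 16 = 36  ✔
#7 min(22, 20, 27) = 20  ✔
#8 D = 15 > 13, so we need C ≤ 15; C = 13 ≤ 15  ✔
#9 C = 13 lies in [9, 17]  ✔
#10 D = 15 is in {20, 19, 15, 14, 16}  ✔
#11 A^2 + D^2 = 22^2 + 15^2 = 484 + 225 = 709  ✔
#12 27 = 4*6 + 3, so 4 does not divide 27  ✘

Constraints 4 and 12 do not hold.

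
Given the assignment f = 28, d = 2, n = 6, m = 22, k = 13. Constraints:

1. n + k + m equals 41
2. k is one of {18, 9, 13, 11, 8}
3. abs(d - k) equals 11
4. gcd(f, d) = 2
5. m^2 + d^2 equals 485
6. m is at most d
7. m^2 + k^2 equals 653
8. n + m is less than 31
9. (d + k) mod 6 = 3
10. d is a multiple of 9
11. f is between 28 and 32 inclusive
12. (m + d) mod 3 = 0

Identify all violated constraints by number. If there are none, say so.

The assignment fails constraints 5, 6, 10.

1. n + k + m = 6 + 13 + 22 = 41 — holds.
2. k = 13 is in {18, 9, 13, 11, 8} — holds.
3. abs(2 - 13) = 11 — holds.
4. gcd(28, 2) = 2 — holds.
5. m^2 + d^2 = 22^2 + 2^2 = 484 + 4 = 488, not 485 — does not hold.
6. m = 22, d = 2; 22 > 2 (want ≤) — does not hold.
7. m^2 + k^2 = 22^2 + 13^2 = 484 + 169 = 653 — holds.
8. n + m = 6 + 22 = 28; 28 < 31 — holds.
9. d + k = 15; 15 mod 6 = 3 — holds.
10. 2 = 9*0 + 2, so 9 does not divide 2 — does not hold.
11. f = 28 lies in [28, 32] — holds.
12. m + d = 24; 24 mod 3 = 0 — holds.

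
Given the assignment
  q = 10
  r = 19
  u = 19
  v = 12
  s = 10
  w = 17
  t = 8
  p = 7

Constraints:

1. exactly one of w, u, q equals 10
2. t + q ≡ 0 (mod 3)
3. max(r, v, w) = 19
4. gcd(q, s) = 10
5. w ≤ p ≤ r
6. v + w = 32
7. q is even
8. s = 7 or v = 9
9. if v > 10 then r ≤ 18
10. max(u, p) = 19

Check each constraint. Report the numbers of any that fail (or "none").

1. w=17, u=19, q=10; 1 of them equals 10  OK
2. t + q = 18; 18 mod 3 = 0  OK
3. max(19, 12, 17) = 19  OK
4. gcd(10, 10) = 10  OK
5. values 17, 7, 19; w = 17 is not ≤ p = 7  FAIL
6. v + w = 12 + 17 = 29, not 32  FAIL
7. q = 10 is even  OK
8. s = 10 ≠ 7 and v = 12 ≠ 9; both disjuncts false  FAIL
9. v = 12 > 10, so we need r ≤ 18; but r = 19 > 18  FAIL
10. max(19, 7) = 19  OK

Constraints 5, 6, 8, and 9 are violated.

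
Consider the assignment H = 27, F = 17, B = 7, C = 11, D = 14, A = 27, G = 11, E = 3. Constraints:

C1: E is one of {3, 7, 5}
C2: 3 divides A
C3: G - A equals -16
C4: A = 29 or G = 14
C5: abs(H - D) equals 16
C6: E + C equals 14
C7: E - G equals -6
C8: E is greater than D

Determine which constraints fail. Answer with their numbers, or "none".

Constraints 4, 5, 7, and 8 do not hold.

C1: E = 3 is in {3, 7, 5}  ✓
C2: 27 / 3 = 9, so 3 divides 27  ✓
C3: G - A = 11 - 27 = -16  ✓
C4: A = 27 ≠ 29 and G = 11 ≠ 14; both disjuncts false  ✗
C5: abs(27 - 14) = 13, not 16  ✗
C6: E + C = 3 + 11 = 14  ✓
C7: E - G = 3 - 11 = -8, not -6  ✗
C8: E = 3, D = 14; 3 ≤ 14 (want >)  ✗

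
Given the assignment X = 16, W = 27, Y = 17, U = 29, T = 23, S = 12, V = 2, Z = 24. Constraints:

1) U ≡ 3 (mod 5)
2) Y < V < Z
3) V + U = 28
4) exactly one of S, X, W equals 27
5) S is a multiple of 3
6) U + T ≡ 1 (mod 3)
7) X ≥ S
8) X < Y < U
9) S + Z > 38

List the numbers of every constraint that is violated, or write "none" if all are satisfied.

1) 29 mod 5 = 4, not 3  false
2) values 17, 2, 24; Y = 17 is not < V = 2  false
3) V + U = 2 + 29 = 31, not 28  false
4) S=12, X=16, W=27; 1 of them equals 27  true
5) 12 / 3 = 4, so 3 divides 12  true
6) U + T = 52; 52 mod 3 = 1  true
7) X = 16, S = 12; 16 ≥ 12  true
8) values 16 < 17 < 29  true
9) S + Z = 12 + 24 = 36; 36 ≤ 38, bound 38 not met  false

Constraints 1, 2, 3, 9 are violated.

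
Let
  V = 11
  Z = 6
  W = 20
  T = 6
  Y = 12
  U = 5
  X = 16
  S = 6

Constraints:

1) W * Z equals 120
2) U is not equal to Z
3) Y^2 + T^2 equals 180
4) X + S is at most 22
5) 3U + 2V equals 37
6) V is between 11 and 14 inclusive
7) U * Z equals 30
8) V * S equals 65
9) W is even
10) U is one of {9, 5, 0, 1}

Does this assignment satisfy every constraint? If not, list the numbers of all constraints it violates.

The assignment fails constraint 8.

1) W * Z = 20 * 6 = 120  ✔
2) U = 5, Z = 6; distinct  ✔
3) Y^2 + T^2 = 12^2 + 6^2 = 144 + 36 = 180  ✔
4) X + S = 16 + 6 = 22; 22 ≤ 22  ✔
5) 3U + 2V = 3(5) + 2(11) = 37  ✔
6) V = 11 lies in [11, 14]  ✔
7) U * Z = 5 * 6 = 30  ✔
8) V * S = 11 * 6 = 66, not 65  ✘
9) W = 20 is even  ✔
10) U = 5 is in {9, 5, 0, 1}  ✔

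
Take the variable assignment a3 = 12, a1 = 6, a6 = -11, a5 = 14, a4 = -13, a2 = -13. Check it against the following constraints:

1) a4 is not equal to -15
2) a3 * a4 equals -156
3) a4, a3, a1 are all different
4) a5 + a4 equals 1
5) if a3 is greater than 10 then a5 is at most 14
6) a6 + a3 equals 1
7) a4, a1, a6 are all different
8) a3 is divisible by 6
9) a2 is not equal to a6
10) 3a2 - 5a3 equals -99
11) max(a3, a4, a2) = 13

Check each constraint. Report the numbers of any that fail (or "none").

1) a4 = -13, and -13 ≠ -15  OK
2) a3 * a4 = 12 * (-13) = -156  OK
3) values -13, 12, 6 are pairwise distinct  OK
4) a5 + a4 = 14 + (-13) = 1  OK
5) a3 = 12 > 10, so we need a5 ≤ 14; a5 = 14 ≤ 14  OK
6) a6 + a3 = -11 + 12 = 1  OK
7) values -13, 6, -11 are pairwise distinct  OK
8) 12 / 6 = 2, so 6 divides 12  OK
9) a2 = -13, a6 = -11; distinct  OK
10) 3a2 - 5a3 = 3(-13) - 5(12) = -99  OK
11) max(12, -13, -13) = 12, not 13  FAIL

The assignment fails constraint 11.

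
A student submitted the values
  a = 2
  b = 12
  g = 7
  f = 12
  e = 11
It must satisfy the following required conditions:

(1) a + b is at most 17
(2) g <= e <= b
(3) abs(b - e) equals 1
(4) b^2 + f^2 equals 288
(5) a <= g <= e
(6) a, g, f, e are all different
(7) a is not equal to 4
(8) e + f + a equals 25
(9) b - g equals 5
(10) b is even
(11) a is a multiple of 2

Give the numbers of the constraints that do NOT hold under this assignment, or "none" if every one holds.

(1) a + b = 2 + 12 = 14; 14 ≤ 17 — holds.
(2) values 7 <= 11 <= 12 — holds.
(3) abs(12 - 11) = 1 — holds.
(4) b^2 + f^2 = 12^2 + 12^2 = 144 + 144 = 288 — holds.
(5) values 2 <= 7 <= 11 — holds.
(6) values 2, 7, 12, 11 are pairwise distinct — holds.
(7) a = 2, and 2 ≠ 4 — holds.
(8) e + f + a = 11 + 12 + 2 = 25 — holds.
(9) b - g = 12 - 7 = 5 — holds.
(10) b = 12 is even — holds.
(11) 2 / 2 = 1, so 2 divides 2 — holds.

All constraints are satisfied.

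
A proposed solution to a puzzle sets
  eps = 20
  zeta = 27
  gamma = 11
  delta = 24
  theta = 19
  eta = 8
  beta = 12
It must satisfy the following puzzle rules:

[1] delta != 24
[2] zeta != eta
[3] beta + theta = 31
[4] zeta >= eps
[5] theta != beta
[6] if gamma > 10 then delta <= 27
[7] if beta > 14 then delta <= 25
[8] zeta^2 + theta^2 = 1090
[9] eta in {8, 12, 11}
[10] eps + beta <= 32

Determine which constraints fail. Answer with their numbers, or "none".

[1] delta = 24, but 24 is required to differ — does not hold.
[2] zeta = 27, eta = 8; distinct — holds.
[3] beta + theta = 12 + 19 = 31 — holds.
[4] zeta = 27, eps = 20; 27 ≥ 20 — holds.
[5] theta = 19, beta = 12; distinct — holds.
[6] gamma = 11 > 10, so we need delta ≤ 27; delta = 24 ≤ 27 — holds.
[7] beta = 12, not > 14; antecedent false, conditional vacuously true — holds.
[8] zeta^2 + theta^2 = 27^2 + 19^2 = 729 + 361 = 1090 — holds.
[9] eta = 8 is in {8, 12, 11} — holds.
[10] eps + beta = 20 + 12 = 32; 32 ≤ 32 — holds.

The assignment fails constraint 1.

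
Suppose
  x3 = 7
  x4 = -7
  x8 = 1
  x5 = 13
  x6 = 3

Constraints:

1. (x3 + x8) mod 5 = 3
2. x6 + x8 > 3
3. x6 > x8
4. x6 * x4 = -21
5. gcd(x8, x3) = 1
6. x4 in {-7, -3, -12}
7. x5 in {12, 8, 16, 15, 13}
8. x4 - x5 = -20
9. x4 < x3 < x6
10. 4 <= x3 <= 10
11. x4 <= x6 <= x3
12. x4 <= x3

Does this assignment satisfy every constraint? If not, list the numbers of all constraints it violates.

No — constraint 9 is not satisfied.

1. x3 + x8 = 8; 8 mod 5 = 3 — holds.
2. x6 + x8 = 3 + 1 = 4; 4 > 3 — holds.
3. x6 = 3, x8 = 1; 3 > 1 — holds.
4. x6 * x4 = 3 * (-7) = -21 — holds.
5. gcd(1, 7) = 1 — holds.
6. x4 = -7 is in {-7, -3, -12} — holds.
7. x5 = 13 is in {12, 8, 16, 15, 13} — holds.
8. x4 - x5 = -7 - 13 = -20 — holds.
9. values -7, 7, 3; x3 = 7 is not < x6 = 3 — fails.
10. x3 = 7 lies in [4, 10] — holds.
11. values -7 <= 3 <= 7 — holds.
12. x4 = -7, x3 = 7; -7 ≤ 7 — holds.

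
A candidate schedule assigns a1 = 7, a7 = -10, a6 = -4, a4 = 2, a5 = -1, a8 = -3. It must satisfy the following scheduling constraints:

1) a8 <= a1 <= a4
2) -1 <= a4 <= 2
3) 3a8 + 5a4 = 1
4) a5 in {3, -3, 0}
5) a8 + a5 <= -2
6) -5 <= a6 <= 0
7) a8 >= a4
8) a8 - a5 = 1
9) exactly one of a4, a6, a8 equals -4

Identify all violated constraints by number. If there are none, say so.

1) values -3, 7, 2; a1 = 7 is not <= a4 = 2  ✘
2) a4 = 2 lies in [-1, 2]  ✔
3) 3a8 + 5a4 = 3(-3) + 5(2) = 1  ✔
4) a5 = -1 is not in {3, -3, 0}  ✘
5) a8 + a5 = -3 + (-1) = -4; -4 ≤ -2  ✔
6) a6 = -4 lies in [-5, 0]  ✔
7) a8 = -3, a4 = 2; -3 < 2 (want ≥)  ✘
8) a8 - a5 = -3 - (-1) = -2, not 1  ✘
9) a4=2, a6=-4, a8=-3; 1 of them equals -4  ✔

No — constraints 1, 4, 7, and 8 are not satisfied.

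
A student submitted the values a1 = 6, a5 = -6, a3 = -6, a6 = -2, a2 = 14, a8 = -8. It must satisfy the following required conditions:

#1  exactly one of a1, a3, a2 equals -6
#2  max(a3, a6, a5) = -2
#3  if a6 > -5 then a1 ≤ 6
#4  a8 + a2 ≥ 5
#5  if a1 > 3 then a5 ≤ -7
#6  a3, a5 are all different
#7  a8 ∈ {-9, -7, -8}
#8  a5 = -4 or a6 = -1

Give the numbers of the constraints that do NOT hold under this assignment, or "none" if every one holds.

Constraints 5, 6, 8 are violated.

#1 a1=6, a3=-6, a2=14; 1 of them equals -6  holds
#2 max(-6, -2, -6) = -2  holds
#3 a6 = -2 > -5, so we need a1 ≤ 6; a1 = 6 ≤ 6  holds
#4 a8 + a2 = -8 + 14 = 6; 6 ≥ 5  holds
#5 a1 = 6 > 3, so we need a5 ≤ -7; but a5 = -6 > -7  fails
#6 a3 = a5 = -6, not all different  fails
#7 a8 = -8 is in {-9, -7, -8}  holds
#8 a5 = -6 ≠ -4 and a6 = -2 ≠ -1; both disjuncts false  fails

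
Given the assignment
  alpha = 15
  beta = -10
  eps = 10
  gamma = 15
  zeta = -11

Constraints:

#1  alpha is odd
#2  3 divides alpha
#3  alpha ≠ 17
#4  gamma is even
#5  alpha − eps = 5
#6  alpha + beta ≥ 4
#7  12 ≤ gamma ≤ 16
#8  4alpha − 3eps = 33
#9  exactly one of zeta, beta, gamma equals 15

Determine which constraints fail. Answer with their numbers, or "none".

#1 alpha = 15 is odd  ✓
#2 15 / 3 = 5, so 3 divides 15  ✓
#3 alpha = 15, and 15 ≠ 17  ✓
#4 gamma = 15 is odd  ✗
#5 alpha − eps = 15 − 10 = 5  ✓
#6 alpha + beta = 15 + (-10) = 5; 5 ≥ 4  ✓
#7 gamma = 15 lies in [12, 16]  ✓
#8 4alpha − 3eps = 4(15) − 3(10) = 30, not 33  ✗
#9 zeta=-11, beta=-10, gamma=15; 1 of them equals 15  ✓

No — constraints 4, 8 are not satisfied.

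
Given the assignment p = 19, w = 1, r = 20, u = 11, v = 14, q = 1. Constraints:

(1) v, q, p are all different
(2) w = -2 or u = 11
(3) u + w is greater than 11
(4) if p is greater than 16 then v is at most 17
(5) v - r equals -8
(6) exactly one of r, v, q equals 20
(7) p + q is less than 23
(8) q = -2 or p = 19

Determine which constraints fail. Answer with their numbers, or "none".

(1) values 14, 1, 19 are pairwise distinct — OK.
(2) w = 1 ≠ -2, but u = 11 = 11 (second disjunct) — OK.
(3) u + w = 11 + 1 = 12; 12 > 11 — OK.
(4) p = 19 > 16, so we need v ≤ 17; v = 14 ≤ 17 — OK.
(5) v - r = 14 - 20 = -6, not -8 — violated.
(6) r=20, v=14, q=1; 1 of them equals 20 — OK.
(7) p + q = 19 + 1 = 20; 20 < 23 — OK.
(8) q = 1 ≠ -2, but p = 19 = 19 (second disjunct) — OK.

No — constraint 5 is not satisfied.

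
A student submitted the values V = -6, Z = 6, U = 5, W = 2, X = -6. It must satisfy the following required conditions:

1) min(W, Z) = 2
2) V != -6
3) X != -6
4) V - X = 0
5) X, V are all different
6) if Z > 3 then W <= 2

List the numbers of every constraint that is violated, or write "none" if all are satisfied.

1) min(2, 6) = 2  true
2) V = -6, but -6 is required to differ  false
3) X = -6, but -6 is required to differ  false
4) V - X = -6 - (-6) = 0  true
5) X = V = -6, not all different  false
6) Z = 6 > 3, so we need W ≤ 2; W = 2 ≤ 2  true

The assignment fails constraints 2, 3, 5.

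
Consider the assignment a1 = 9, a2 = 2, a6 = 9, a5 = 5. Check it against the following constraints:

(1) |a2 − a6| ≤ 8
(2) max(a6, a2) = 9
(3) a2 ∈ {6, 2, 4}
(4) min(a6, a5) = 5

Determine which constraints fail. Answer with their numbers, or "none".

(1) |2 − 9| = 7; 7 ≤ 8 — holds.
(2) max(9, 2) = 9 — holds.
(3) a2 = 2 is in {6, 2, 4} — holds.
(4) min(9, 5) = 5 — holds.

Yes — all constraints hold.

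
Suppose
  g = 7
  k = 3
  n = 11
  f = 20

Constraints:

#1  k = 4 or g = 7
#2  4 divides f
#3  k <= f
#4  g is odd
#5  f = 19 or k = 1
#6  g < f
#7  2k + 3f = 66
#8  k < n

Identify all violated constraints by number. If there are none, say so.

#1 k = 3 ≠ 4, but g = 7 = 7 (second disjunct) — holds.
#2 20 / 4 = 5, so 4 divides 20 — holds.
#3 k = 3, f = 20; 3 ≤ 20 — holds.
#4 g = 7 is odd — holds.
#5 f = 20 ≠ 19 and k = 3 ≠ 1; both disjuncts false — does not hold.
#6 g = 7, f = 20; 7 < 20 — holds.
#7 2k + 3f = 2(3) + 3(20) = 66 — holds.
#8 k = 3, n = 11; 3 < 11 — holds.

Violated: 5.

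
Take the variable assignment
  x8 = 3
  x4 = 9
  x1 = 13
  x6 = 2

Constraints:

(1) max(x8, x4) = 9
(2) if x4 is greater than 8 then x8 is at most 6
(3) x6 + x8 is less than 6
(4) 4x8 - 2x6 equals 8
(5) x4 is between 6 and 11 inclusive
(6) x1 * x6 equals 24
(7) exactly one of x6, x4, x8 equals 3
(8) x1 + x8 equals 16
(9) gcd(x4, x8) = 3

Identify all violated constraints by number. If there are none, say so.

The assignment fails constraint 6.

(1) max(3, 9) = 9 — satisfied.
(2) x4 = 9 > 8, so we need x8 ≤ 6; x8 = 3 ≤ 6 — satisfied.
(3) x6 + x8 = 2 + 3 = 5; 5 < 6 — satisfied.
(4) 4x8 - 2x6 = 4(3) - 2(2) = 8 — satisfied.
(5) x4 = 9 lies in [6, 11] — satisfied.
(6) x1 * x6 = 13 * 2 = 26, not 24 — violated.
(7) x6=2, x4=9, x8=3; 1 of them equals 3 — satisfied.
(8) x1 + x8 = 13 + 3 = 16 — satisfied.
(9) gcd(9, 3) = 3 — satisfied.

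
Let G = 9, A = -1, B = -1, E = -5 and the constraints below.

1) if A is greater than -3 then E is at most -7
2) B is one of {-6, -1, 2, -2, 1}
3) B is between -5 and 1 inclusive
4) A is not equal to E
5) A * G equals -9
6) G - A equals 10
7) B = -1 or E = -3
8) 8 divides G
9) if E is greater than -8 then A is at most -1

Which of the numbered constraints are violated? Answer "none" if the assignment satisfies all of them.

1) A = -1 > -3, so we need E ≤ -7; but E = -5 > -7 — violated.
2) B = -1 is in {-6, -1, 2, -2, 1} — satisfied.
3) B = -1 lies in [-5, 1] — satisfied.
4) A = -1, E = -5; distinct — satisfied.
5) A * G = -1 * 9 = -9 — satisfied.
6) G - A = 9 - (-1) = 10 — satisfied.
7) B = -1 = -1 (first disjunct) — satisfied.
8) 9 = 8*1 + 1, so 8 does not divide 9 — violated.
9) E = -5 > -8, so we need A ≤ -1; A = -1 ≤ -1 — satisfied.

Constraints 1 and 8 are violated.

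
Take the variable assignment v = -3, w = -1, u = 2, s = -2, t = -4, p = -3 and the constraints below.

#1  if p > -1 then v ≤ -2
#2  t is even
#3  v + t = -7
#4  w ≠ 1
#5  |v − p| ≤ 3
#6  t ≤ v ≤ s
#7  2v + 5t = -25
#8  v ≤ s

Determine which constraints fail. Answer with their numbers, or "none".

Constraint 7 does not hold.

#1 p = -3, not > -1; antecedent false, conditional vacuously true — OK.
#2 t = -4 is even — OK.
#3 v + t = -3 + (-4) = -7 — OK.
#4 w = -1, and -1 ≠ 1 — OK.
#5 |-3 − (-3)| = 0; 0 ≤ 3 — OK.
#6 values -4 ≤ -3 ≤ -2 — OK.
#7 2v + 5t = 2(-3) + 5(-4) = -26, not -25 — violated.
#8 v = -3, s = -2; -3 ≤ -2 — OK.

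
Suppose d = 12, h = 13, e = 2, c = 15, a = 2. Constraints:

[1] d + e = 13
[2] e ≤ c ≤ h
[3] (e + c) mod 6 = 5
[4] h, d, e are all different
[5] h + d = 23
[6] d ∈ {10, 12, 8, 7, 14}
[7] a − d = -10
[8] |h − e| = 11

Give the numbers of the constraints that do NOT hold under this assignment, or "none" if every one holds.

[1] d + e = 12 + 2 = 14, not 13  no
[2] values 2, 15, 13; c = 15 is not ≤ h = 13  no
[3] e + c = 17; 17 mod 6 = 5  yes
[4] values 13, 12, 2 are pairwise distinct  yes
[5] h + d = 13 + 12 = 25, not 23  no
[6] d = 12 is in {10, 12, 8, 7, 14}  yes
[7] a − d = 2 − 12 = -10  yes
[8] |13 − 2| = 11  yes

Violated: 1, 2, 5.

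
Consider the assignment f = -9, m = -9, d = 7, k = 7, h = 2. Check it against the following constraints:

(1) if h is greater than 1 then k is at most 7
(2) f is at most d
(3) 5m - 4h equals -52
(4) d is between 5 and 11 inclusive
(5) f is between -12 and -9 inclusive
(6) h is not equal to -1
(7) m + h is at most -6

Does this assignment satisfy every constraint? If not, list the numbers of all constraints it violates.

The assignment fails constraint 3.

(1) h = 2 > 1, so we need k ≤ 7; k = 7 ≤ 7  ✔
(2) f = -9, d = 7; -9 ≤ 7  ✔
(3) 5m - 4h = 5(-9) - 4(2) = -53, not -52  ✘
(4) d = 7 lies in [5, 11]  ✔
(5) f = -9 lies in [-12, -9]  ✔
(6) h = 2, and 2 ≠ -1  ✔
(7) m + h = -9 + 2 = -7; -7 ≤ -6  ✔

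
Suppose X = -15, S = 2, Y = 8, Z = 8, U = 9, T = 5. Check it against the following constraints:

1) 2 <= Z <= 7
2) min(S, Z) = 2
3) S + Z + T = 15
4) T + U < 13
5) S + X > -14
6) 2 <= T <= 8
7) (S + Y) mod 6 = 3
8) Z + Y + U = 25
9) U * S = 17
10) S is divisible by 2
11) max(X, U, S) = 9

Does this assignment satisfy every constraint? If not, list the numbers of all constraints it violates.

1) Z = 8 is outside [2, 7]  fails
2) min(2, 8) = 2  holds
3) S + Z + T = 2 + 8 + 5 = 15  holds
4) T + U = 5 + 9 = 14; 14 ≥ 13, bound 13 not met  fails
5) S + X = 2 + (-15) = -13; -13 > -14  holds
6) T = 5 lies in [2, 8]  holds
7) S + Y = 10; 10 mod 6 = 4, not 3  fails
8) Z + Y + U = 8 + 8 + 9 = 25  holds
9) U * S = 9 * 2 = 18, not 17  fails
10) 2 / 2 = 1, so 2 divides 2  holds
11) max(-15, 9, 2) = 9  holds

Constraints 1, 4, 7, 9 are violated.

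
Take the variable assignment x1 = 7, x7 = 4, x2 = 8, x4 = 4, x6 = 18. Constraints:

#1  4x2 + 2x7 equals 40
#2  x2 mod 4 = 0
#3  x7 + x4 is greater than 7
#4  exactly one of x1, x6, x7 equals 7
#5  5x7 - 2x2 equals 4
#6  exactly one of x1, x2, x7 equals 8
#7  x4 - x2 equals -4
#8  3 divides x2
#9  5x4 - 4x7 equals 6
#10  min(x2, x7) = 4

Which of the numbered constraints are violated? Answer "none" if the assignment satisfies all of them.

#1 4x2 + 2x7 = 4(8) + 2(4) = 40  ✔
#2 8 mod 4 = 0  ✔
#3 x7 + x4 = 4 + 4 = 8; 8 > 7  ✔
#4 x1=7, x6=18, x7=4; 1 of them equals 7  ✔
#5 5x7 - 2x2 = 5(4) - 2(8) = 4  ✔
#6 x1=7, x2=8, x7=4; 1 of them equals 8  ✔
#7 x4 - x2 = 4 - 8 = -4  ✔
#8 8 = 3*2 + 2, so 3 does not divide 8  ✘
#9 5x4 - 4x7 = 5(4) - 4(4) = 4, not 6  ✘
#10 min(8, 4) = 4  ✔

Constraints 8, 9 do not hold.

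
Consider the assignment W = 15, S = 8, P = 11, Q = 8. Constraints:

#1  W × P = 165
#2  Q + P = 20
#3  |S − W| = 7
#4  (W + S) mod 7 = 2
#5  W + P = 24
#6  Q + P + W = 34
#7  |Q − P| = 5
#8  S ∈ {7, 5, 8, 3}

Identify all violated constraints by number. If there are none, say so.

Constraints 2, 5, and 7 do not hold.

#1 W × P = 15 × 11 = 165 — holds.
#2 Q + P = 8 + 11 = 19, not 20 — fails.
#3 |8 − 15| = 7 — holds.
#4 W + S = 23; 23 mod 7 = 2 — holds.
#5 W + P = 15 + 11 = 26, not 24 — fails.
#6 Q + P + W = 8 + 11 + 15 = 34 — holds.
#7 |8 − 11| = 3, not 5 — fails.
#8 S = 8 is in {7, 5, 8, 3} — holds.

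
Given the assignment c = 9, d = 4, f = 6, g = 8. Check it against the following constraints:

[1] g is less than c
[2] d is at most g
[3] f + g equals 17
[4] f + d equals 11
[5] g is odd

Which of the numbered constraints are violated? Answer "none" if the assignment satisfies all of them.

No — constraints 3, 4, and 5 are not satisfied.

[1] g = 8, c = 9; 8 < 9 — satisfied.
[2] d = 4, g = 8; 4 ≤ 8 — satisfied.
[3] f + g = 6 + 8 = 14, not 17 — violated.
[4] f + d = 6 + 4 = 10, not 11 — violated.
[5] g = 8 is even — violated.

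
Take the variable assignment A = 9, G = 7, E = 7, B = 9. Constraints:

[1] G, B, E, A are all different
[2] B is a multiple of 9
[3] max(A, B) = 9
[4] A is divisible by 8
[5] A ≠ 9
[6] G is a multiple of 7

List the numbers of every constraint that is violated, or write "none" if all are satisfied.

[1] G = E = 7, not all different — violated.
[2] 9 / 9 = 1, so 9 divides 9 — satisfied.
[3] max(9, 9) = 9 — satisfied.
[4] 9 = 8×1 + 1, so 8 does not divide 9 — violated.
[5] A = 9, but 9 is required to differ — violated.
[6] 7 / 7 = 1, so 7 divides 7 — satisfied.

Constraints 1, 4, 5 are violated.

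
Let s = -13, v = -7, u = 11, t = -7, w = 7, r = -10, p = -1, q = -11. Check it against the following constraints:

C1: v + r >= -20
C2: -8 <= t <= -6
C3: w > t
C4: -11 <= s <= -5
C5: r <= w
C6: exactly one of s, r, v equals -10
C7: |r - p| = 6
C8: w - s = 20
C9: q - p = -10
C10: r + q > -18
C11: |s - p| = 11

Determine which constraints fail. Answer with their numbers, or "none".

C1: v + r = -7 + (-10) = -17; -17 ≥ -20  ✓
C2: t = -7 lies in [-8, -6]  ✓
C3: w = 7, t = -7; 7 > -7  ✓
C4: s = -13 is outside [-11, -5]  ✗
C5: r = -10, w = 7; -10 ≤ 7  ✓
C6: s=-13, r=-10, v=-7; 1 of them equals -10  ✓
C7: |-10 - (-1)| = 9, not 6  ✗
C8: w - s = 7 - (-13) = 20  ✓
C9: q - p = -11 - (-1) = -10  ✓
C10: r + q = -10 + (-11) = -21; -21 ≤ -18, bound -18 not met  ✗
C11: |-13 - (-1)| = 12, not 11  ✗

Constraints 4, 7, 10, 11 do not hold.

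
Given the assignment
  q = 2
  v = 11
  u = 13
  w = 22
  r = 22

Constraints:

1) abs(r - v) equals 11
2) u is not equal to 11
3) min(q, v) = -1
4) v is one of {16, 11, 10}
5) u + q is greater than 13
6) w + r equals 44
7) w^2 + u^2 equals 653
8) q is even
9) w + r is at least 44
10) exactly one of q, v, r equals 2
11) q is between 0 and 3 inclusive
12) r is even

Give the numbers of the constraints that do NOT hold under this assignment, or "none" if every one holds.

1) abs(22 - 11) = 11  true
2) u = 13, and 13 ≠ 11  true
3) min(2, 11) = 2, not -1  false
4) v = 11 is in {16, 11, 10}  true
5) u + q = 13 + 2 = 15; 15 > 13  true
6) w + r = 22 + 22 = 44  true
7) w^2 + u^2 = 22^2 + 13^2 = 484 + 169 = 653  true
8) q = 2 is even  true
9) w + r = 22 + 22 = 44; 44 ≥ 44  true
10) q=2, v=11, r=22; 1 of them equals 2  true
11) q = 2 lies in [0, 3]  true
12) r = 22 is even  true

Violated: 3.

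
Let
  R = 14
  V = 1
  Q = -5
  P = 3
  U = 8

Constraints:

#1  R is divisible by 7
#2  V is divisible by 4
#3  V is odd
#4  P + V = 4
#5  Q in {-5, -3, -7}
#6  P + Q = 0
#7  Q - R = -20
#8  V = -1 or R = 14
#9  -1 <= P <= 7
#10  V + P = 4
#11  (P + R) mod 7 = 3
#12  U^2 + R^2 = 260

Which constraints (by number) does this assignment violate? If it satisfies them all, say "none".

Violated: 2, 6, 7.

#1 14 / 7 = 2, so 7 divides 14  ✓
#2 1 = 4*0 + 1, so 4 does not divide 1  ✗
#3 V = 1 is odd  ✓
#4 P + V = 3 + 1 = 4  ✓
#5 Q = -5 is in {-5, -3, -7}  ✓
#6 P + Q = 3 + (-5) = -2, not 0  ✗
#7 Q - R = -5 - 14 = -19, not -20  ✗
#8 V = 1 ≠ -1, but R = 14 = 14 (second disjunct)  ✓
#9 P = 3 lies in [-1, 7]  ✓
#10 V + P = 1 + 3 = 4  ✓
#11 P + R = 17; 17 mod 7 = 3  ✓
#12 U^2 + R^2 = 8^2 + 14^2 = 64 + 196 = 260  ✓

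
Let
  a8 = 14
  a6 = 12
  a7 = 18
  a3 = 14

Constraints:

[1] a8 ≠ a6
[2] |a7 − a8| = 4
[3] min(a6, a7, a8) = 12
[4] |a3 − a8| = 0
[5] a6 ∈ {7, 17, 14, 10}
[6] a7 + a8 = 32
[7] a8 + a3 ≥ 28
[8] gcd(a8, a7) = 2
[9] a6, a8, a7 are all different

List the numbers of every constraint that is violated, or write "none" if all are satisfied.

The assignment fails constraint 5.

[1] a8 = 14, a6 = 12; distinct — holds.
[2] |18 − 14| = 4 — holds.
[3] min(12, 18, 14) = 12 — holds.
[4] |14 − 14| = 0 — holds.
[5] a6 = 12 is not in {7, 17, 14, 10} — does not hold.
[6] a7 + a8 = 18 + 14 = 32 — holds.
[7] a8 + a3 = 14 + 14 = 28; 28 ≥ 28 — holds.
[8] gcd(14, 18) = 2 — holds.
[9] values 12, 14, 18 are pairwise distinct — holds.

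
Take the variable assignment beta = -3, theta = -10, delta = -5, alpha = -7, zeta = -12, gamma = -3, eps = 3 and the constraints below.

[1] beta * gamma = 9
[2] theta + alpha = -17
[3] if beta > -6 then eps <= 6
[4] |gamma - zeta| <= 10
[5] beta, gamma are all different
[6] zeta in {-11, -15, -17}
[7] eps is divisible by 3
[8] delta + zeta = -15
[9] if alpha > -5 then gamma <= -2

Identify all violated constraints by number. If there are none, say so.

No — constraints 5, 6, 8 are not satisfied.

[1] beta * gamma = -3 * (-3) = 9 — OK.
[2] theta + alpha = -10 + (-7) = -17 — OK.
[3] beta = -3 > -6, so we need eps ≤ 6; eps = 3 ≤ 6 — OK.
[4] |-3 - (-12)| = 9; 9 ≤ 10 — OK.
[5] beta = gamma = -3, not all different — violated.
[6] zeta = -12 is not in {-11, -15, -17} — violated.
[7] 3 / 3 = 1, so 3 divides 3 — OK.
[8] delta + zeta = -5 + (-12) = -17, not -15 — violated.
[9] alpha = -7, not > -5; antecedent false, conditional vacuously true — OK.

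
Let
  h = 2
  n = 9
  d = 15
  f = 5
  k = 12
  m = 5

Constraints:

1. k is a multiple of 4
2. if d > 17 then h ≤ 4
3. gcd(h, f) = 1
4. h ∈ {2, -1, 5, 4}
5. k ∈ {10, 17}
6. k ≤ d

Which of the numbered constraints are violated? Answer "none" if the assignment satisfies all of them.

Constraint 5 is violated.

1. 12 / 4 = 3, so 4 divides 12 — holds.
2. d = 15, not > 17; antecedent false, conditional vacuously true — holds.
3. gcd(2, 5) = 1 — holds.
4. h = 2 is in {2, -1, 5, 4} — holds.
5. k = 12 is not in {10, 17} — does not hold.
6. k = 12, d = 15; 12 ≤ 15 — holds.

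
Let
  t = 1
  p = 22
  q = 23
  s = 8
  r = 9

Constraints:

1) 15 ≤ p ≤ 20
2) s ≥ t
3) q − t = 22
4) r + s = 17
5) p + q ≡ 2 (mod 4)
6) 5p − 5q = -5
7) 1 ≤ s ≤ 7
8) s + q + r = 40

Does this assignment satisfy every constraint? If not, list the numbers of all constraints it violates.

The assignment fails constraints 1, 5, 7.

1) p = 22 is outside [15, 20]  ✘
2) s = 8, t = 1; 8 ≥ 1  ✔
3) q − t = 23 − 1 = 22  ✔
4) r + s = 9 + 8 = 17  ✔
5) p + q = 45; 45 mod 4 = 1, not 2  ✘
6) 5p − 5q = 5(22) − 5(23) = -5  ✔
7) s = 8 is outside [1, 7]  ✘
8) s + q + r = 8 + 23 + 9 = 40  ✔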